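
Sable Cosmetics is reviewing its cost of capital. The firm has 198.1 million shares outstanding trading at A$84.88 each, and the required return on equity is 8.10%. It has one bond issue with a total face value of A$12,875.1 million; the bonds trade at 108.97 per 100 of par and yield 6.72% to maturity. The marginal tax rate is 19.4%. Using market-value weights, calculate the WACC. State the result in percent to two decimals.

6.88%

Market value of equity E = 84.88 × 198.1m = 16814.728m. Market value of debt D = 12875.1m × 108.97/100 = 14029.99647m.
Total capital V = 16814.728 + 14029.99647 = 30844.72447.
Equity: weight = 16814.728/30844.72447 = 0.5451; cost = 8.1%.
Bonds outstanding: weight = 14029.99647/30844.72447 = 0.4549; after-tax cost = 6.72% × (1 − 19.4%) = 5.4163%.
WACC = 0.5451 × 8.1000% + 0.4549 × 5.4163% = 6.8793%.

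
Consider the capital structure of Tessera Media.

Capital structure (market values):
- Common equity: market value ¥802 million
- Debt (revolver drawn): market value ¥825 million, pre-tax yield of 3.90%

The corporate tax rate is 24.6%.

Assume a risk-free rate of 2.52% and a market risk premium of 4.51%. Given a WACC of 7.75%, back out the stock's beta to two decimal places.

2.26

Total capital V = 802 + 825 = 1627.
Equity weight = 802/1627 = 0.4929.
Revolver drawn weight = 825/1627 = 0.5071.
Debt contribution = 0.5071 × 3.9% × (1 − 24.6%) = 1.4911%.
Required equity contribution = 7.75% − 1.4911% = 6.2589%  ⇒  Re = 12.6973%.
CAPM: 12.6973% = 2.52% + β × 4.51%  ⇒  β = 2.2566.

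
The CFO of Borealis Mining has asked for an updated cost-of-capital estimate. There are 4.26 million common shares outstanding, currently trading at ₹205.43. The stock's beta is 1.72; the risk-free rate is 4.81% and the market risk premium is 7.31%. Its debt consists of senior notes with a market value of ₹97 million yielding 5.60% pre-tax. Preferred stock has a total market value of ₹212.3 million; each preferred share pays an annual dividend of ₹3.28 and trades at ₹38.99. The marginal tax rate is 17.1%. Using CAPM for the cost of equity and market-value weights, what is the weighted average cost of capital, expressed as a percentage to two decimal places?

Cost of equity via CAPM: Re = 4.81% + 1.72 × 7.31% = 17.3832%.
Cost of preferred: Rp = 3.28 / 38.99 = 8.4124%.
Market value of equity E = 205.43 × 4.26m = 875.1318m.
Total capital V = 875.1318 + 212.3 + 97 = 1184.4318.
Equity: weight = 875.1318/1184.4318 = 0.7389; cost = 17.3832%.
Preferred: weight = 212.3/1184.4318 = 0.1792; cost = 8.4124%.
Senior notes: weight = 97/1184.4318 = 0.0819; after-tax cost = 5.6% × (1 − 17.1%) = 4.6424%.
WACC = 0.7389 × 17.3832% + 0.1792 × 8.4124% + 0.0819 × 4.6424% = 14.7318%.

14.73%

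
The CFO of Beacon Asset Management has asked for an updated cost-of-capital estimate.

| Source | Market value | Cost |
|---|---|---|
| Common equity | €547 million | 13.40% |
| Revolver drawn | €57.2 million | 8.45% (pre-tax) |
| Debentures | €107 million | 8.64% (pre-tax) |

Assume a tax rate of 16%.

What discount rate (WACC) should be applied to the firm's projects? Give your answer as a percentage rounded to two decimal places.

11.97%

Total capital V = 547 + 57.2 + 107 = 711.2.
Equity: weight = 547/711.2 = 0.7691; cost = 13.4%.
Revolver drawn: weight = 57.2/711.2 = 0.0804; after-tax cost = 8.45% × (1 − 16%) = 7.0980%.
Debentures: weight = 107/711.2 = 0.1504; after-tax cost = 8.64% × (1 − 16%) = 7.2576%.
WACC = 0.7691 × 13.4000% + 0.0804 × 7.0980% + 0.1504 × 7.2576% = 11.9690%.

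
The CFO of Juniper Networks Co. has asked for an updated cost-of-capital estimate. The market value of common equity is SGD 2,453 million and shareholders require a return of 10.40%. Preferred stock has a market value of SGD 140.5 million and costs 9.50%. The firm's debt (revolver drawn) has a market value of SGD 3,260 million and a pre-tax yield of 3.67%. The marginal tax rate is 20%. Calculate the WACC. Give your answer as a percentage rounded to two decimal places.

6.22%

Total capital V = 2453 + 140.5 + 3260 = 5853.5.
Equity: weight = 2453/5853.5 = 0.4191; cost = 10.4%.
Preferred: weight = 140.5/5853.5 = 0.0240; cost = 9.5%.
Revolver drawn: weight = 3260/5853.5 = 0.5569; after-tax cost = 3.67% × (1 − 20%) = 2.9360%.
WACC = 0.4191 × 10.4000% + 0.0240 × 9.5000% + 0.5569 × 2.9360% = 6.2215%.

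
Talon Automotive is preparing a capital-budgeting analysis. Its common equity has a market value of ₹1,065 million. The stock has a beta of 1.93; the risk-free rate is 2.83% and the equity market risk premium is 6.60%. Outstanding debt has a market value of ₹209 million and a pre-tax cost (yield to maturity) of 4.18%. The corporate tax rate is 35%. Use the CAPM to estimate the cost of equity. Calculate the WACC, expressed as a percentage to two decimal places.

Cost of equity via CAPM: Re = 2.83% + 1.93 × 6.6% = 15.5680%.
Total capital V = 1065 + 209 = 1274.
Equity: weight = 1065/1274 = 0.8359; cost = 15.568%.
Debt: weight = 209/1274 = 0.1641; after-tax cost = 4.18% × (1 − 35%) = 2.7170%.
WACC = 0.8359 × 15.5680% + 0.1641 × 2.7170% = 13.4598%.

13.46%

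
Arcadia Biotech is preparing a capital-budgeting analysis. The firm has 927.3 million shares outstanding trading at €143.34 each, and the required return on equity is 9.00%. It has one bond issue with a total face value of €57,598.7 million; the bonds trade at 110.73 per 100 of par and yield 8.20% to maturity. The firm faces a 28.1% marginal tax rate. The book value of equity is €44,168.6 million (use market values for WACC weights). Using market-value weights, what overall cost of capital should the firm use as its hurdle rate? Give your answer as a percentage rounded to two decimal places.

Market value of equity E = 143.34 × 927.3m = 132919.182m. Market value of debt D = 57598.7m × 110.73/100 = 63779.04051m.
Total capital V = 132919.182 + 63779.04051 = 196698.22251.
Equity: weight = 132919.182/196698.22251 = 0.6758; cost = 9%.
Bonds outstanding: weight = 63779.04051/196698.22251 = 0.3242; after-tax cost = 8.2% × (1 − 28.1%) = 5.8958%.
WACC = 0.6758 × 9.0000% + 0.3242 × 5.8958% = 7.9935%.

7.99%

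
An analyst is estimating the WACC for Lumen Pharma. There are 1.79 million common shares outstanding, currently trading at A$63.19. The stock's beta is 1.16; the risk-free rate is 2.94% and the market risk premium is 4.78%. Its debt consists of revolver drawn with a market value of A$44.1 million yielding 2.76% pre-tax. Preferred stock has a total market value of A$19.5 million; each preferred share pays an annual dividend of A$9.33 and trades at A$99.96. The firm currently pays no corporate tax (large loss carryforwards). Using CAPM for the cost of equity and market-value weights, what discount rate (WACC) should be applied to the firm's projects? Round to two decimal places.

Cost of equity via CAPM: Re = 2.94% + 1.16 × 4.78% = 8.4848%.
Cost of preferred: Rp = 9.33 / 99.96 = 9.3337%.
Market value of equity E = 63.19 × 1.79m = 113.1101m.
Total capital V = 113.1101 + 19.5 + 44.1 = 176.7101.
Equity: weight = 113.1101/176.7101 = 0.6401; cost = 8.4848%.
Preferred: weight = 19.5/176.7101 = 0.1104; cost = 9.3337%.
Revolver drawn: weight = 44.1/176.7101 = 0.2496; after-tax cost = 2.76% × (1 − 0%) = 2.7600%.
WACC = 0.6401 × 8.4848% + 0.1104 × 9.3337% + 0.2496 × 2.7600% = 7.1498%.

7.15%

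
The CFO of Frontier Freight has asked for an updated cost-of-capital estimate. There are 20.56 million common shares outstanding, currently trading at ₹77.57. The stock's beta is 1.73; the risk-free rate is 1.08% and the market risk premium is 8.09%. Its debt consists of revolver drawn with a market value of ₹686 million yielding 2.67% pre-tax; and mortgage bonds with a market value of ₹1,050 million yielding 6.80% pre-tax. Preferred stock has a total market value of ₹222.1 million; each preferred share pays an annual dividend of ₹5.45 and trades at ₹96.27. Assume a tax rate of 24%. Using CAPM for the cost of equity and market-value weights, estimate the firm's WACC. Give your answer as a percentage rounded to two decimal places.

Cost of equity via CAPM: Re = 1.08% + 1.73 × 8.09% = 15.0757%.
Cost of preferred: Rp = 5.45 / 96.27 = 5.6612%.
Market value of equity E = 77.57 × 20.56m = 1594.8392m.
Total capital V = 1594.8392 + 222.1 + 686 + 1050 = 3552.9392.
Equity: weight = 1594.8392/3552.9392 = 0.4489; cost = 15.0757%.
Preferred: weight = 222.1/3552.9392 = 0.0625; cost = 5.6612%.
Revolver drawn: weight = 686/3552.9392 = 0.1931; after-tax cost = 2.67% × (1 − 24%) = 2.0292%.
Mortgage bonds: weight = 1050/3552.9392 = 0.2955; after-tax cost = 6.8% × (1 − 24%) = 5.1680%.
WACC = 0.4489 × 15.0757% + 0.0625 × 5.6612% + 0.1931 × 2.0292% + 0.2955 × 5.1680% = 9.0401%.

9.04%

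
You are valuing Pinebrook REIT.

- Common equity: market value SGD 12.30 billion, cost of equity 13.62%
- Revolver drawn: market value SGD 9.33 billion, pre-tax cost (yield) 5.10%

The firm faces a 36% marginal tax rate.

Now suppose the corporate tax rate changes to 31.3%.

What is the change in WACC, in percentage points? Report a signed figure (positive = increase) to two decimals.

+0.10 pp

Current WACC:
Total capital V = 12.3 + 9.33 = 21.63.
Equity: weight = 12.3/21.63 = 0.5687; cost = 13.62%.
Revolver drawn: weight = 9.33/21.63 = 0.4313; after-tax cost = 5.1% × (1 − 36%) = 3.2640%.
WACC = 0.5687 × 13.6200% + 0.4313 × 3.2640% = 9.1530%.
After the change:
Total capital V = 12.3 + 9.33 = 21.63.
Equity: weight = 12.3/21.63 = 0.5687; cost = 13.62%.
Revolver drawn: weight = 9.33/21.63 = 0.4313; after-tax cost = 5.1% × (1 − 31.3%) = 3.5037%.
WACC = 0.5687 × 13.6200% + 0.4313 × 3.5037% = 9.2564%.
Change in WACC = 9.2564% − 9.1530% = 0.1034 pp.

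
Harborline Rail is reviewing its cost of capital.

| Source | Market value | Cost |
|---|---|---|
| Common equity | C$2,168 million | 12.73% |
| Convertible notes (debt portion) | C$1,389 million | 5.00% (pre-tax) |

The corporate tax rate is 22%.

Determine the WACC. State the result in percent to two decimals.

Total capital V = 2168 + 1389 = 3557.
Equity: weight = 2168/3557 = 0.6095; cost = 12.73%.
Convertible notes (debt portion): weight = 1389/3557 = 0.3905; after-tax cost = 5% × (1 − 22%) = 3.9000%.
WACC = 0.6095 × 12.7300% + 0.3905 × 3.9000% = 9.2819%.

9.28%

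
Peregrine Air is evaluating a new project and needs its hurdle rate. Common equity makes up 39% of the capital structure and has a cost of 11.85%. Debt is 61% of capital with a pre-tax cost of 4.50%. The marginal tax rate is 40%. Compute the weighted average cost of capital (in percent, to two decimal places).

6.27%

After-tax cost of debt = 4.5% × (1 − 40%) = 2.7000%.
WACC = 0.390 × 11.8500% + 0.610 × 2.7000% = 6.2685%.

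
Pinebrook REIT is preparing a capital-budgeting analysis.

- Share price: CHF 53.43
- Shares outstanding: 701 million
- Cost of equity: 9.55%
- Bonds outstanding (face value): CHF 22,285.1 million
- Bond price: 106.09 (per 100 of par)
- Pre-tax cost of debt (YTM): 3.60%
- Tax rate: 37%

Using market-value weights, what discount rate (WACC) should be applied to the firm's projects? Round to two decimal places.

Market value of equity E = 53.43 × 701m = 37454.43m. Market value of debt D = 22285.1m × 106.09/100 = 23642.26259m.
Total capital V = 37454.43 + 23642.26259 = 61096.69259.
Equity: weight = 37454.43/61096.69259 = 0.6130; cost = 9.55%.
Bonds outstanding: weight = 23642.26259/61096.69259 = 0.3870; after-tax cost = 3.6% × (1 − 37%) = 2.2680%.
WACC = 0.6130 × 9.5500% + 0.3870 × 2.2680% = 6.7321%.

6.73%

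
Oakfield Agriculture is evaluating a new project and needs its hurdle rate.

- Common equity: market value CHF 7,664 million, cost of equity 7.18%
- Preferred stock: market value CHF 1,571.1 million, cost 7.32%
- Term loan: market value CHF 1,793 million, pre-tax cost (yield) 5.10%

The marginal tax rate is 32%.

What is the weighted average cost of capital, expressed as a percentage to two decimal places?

Total capital V = 7664 + 1571.1 + 1793 = 11028.1.
Equity: weight = 7664/11028.1 = 0.6950; cost = 7.18%.
Preferred: weight = 1571.1/11028.1 = 0.1425; cost = 7.32%.
Term loan: weight = 1793/11028.1 = 0.1626; after-tax cost = 5.1% × (1 − 32%) = 3.4680%.
WACC = 0.6950 × 7.1800% + 0.1425 × 7.3200% + 0.1626 × 3.4680% = 6.5964%.

6.60%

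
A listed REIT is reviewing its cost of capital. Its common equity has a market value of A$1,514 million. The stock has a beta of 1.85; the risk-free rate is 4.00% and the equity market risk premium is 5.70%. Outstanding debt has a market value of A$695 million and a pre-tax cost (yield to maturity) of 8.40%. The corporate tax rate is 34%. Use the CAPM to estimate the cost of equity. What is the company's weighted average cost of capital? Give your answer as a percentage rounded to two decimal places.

Cost of equity via CAPM: Re = 4.0% + 1.85 × 5.7% = 14.5450%.
Total capital V = 1514 + 695 = 2209.
Equity: weight = 1514/2209 = 0.6854; cost = 14.545%.
Debt: weight = 695/2209 = 0.3146; after-tax cost = 8.4% × (1 − 34%) = 5.5440%.
WACC = 0.6854 × 14.5450% + 0.3146 × 5.5440% = 11.7131%.

11.71%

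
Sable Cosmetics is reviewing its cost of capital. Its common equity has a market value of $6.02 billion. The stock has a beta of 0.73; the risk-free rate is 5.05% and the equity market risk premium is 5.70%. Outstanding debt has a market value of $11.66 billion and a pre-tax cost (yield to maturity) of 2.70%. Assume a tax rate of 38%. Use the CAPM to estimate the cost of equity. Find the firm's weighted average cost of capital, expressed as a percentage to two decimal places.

Cost of equity via CAPM: Re = 5.05% + 0.73 × 5.7% = 9.2110%.
Total capital V = 6.02 + 11.66 = 17.68.
Equity: weight = 6.02/17.68 = 0.3405; cost = 9.211%.
Debt: weight = 11.66/17.68 = 0.6595; after-tax cost = 2.7% × (1 − 38%) = 1.6740%.
WACC = 0.3405 × 9.2110% + 0.6595 × 1.6740% = 4.2403%.

4.24%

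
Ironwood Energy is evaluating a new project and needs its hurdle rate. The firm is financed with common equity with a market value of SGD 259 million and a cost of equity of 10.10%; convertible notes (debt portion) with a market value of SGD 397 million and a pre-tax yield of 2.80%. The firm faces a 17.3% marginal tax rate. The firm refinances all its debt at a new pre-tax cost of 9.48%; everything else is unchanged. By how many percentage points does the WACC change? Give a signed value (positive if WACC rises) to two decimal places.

+3.34 pp

Current WACC:
Total capital V = 259 + 397 = 656.
Equity: weight = 259/656 = 0.3948; cost = 10.1%.
Convertible notes (debt portion): weight = 397/656 = 0.6052; after-tax cost = 2.8% × (1 − 17.3%) = 2.3156%.
WACC = 0.3948 × 10.1000% + 0.6052 × 2.3156% = 5.3890%.
After the change:
Total capital V = 259 + 397 = 656.
Equity: weight = 259/656 = 0.3948; cost = 10.1%.
Convertible notes (debt portion): weight = 397/656 = 0.6052; after-tax cost = 9.48% × (1 − 17.3%) = 7.8400%.
WACC = 0.3948 × 10.1000% + 0.6052 × 7.8400% = 8.7323%.
Change in WACC = 8.7323% − 5.3890% = 3.3432 pp.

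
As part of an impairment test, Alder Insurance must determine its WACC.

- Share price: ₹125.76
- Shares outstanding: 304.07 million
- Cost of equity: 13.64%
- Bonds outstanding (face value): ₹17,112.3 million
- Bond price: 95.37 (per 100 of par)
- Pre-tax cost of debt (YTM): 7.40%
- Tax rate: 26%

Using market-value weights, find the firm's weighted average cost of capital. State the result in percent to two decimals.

11.20%

Market value of equity E = 125.76 × 304.07m = 38239.8432m. Market value of debt D = 17112.3m × 95.37/100 = 16320.00051m.
Total capital V = 38239.8432 + 16320.00051 = 54559.84371.
Equity: weight = 38239.8432/54559.84371 = 0.7009; cost = 13.64%.
Bonds outstanding: weight = 16320.00051/54559.84371 = 0.2991; after-tax cost = 7.4% × (1 − 26%) = 5.4760%.
WACC = 0.7009 × 13.6400% + 0.2991 × 5.4760% = 11.1980%.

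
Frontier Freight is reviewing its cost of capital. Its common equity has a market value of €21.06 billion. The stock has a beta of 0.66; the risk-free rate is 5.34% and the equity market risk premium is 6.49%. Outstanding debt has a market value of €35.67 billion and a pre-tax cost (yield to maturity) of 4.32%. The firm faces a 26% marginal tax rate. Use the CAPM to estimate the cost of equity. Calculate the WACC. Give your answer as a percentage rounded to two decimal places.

5.58%

Cost of equity via CAPM: Re = 5.34% + 0.66 × 6.49% = 9.6234%.
Total capital V = 21.06 + 35.67 = 56.73.
Equity: weight = 21.06/56.73 = 0.3712; cost = 9.6234%.
Debt: weight = 35.67/56.73 = 0.6288; after-tax cost = 4.32% × (1 − 26%) = 3.1968%.
WACC = 0.3712 × 9.6234% + 0.6288 × 3.1968% = 5.5826%.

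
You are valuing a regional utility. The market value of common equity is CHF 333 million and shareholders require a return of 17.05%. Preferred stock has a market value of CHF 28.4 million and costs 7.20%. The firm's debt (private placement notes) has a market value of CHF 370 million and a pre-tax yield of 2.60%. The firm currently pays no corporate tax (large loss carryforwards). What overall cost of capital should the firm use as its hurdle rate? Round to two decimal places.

Total capital V = 333 + 28.4 + 370 = 731.4.
Equity: weight = 333/731.4 = 0.4553; cost = 17.05%.
Preferred: weight = 28.4/731.4 = 0.0388; cost = 7.2%.
Private placement notes: weight = 370/731.4 = 0.5059; after-tax cost = 2.6% × (1 − 0%) = 2.6000%.
WACC = 0.4553 × 17.0500% + 0.0388 × 7.2000% + 0.5059 × 2.6000% = 9.3576%.

9.36%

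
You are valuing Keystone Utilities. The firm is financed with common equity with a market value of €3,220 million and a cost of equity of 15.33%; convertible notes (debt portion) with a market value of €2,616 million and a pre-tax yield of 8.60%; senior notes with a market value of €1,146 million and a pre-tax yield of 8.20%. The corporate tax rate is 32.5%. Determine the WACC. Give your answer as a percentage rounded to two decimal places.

Total capital V = 3220 + 2616 + 1146 = 6982.
Equity: weight = 3220/6982 = 0.4612; cost = 15.33%.
Convertible notes (debt portion): weight = 2616/6982 = 0.3747; after-tax cost = 8.6% × (1 − 32.5%) = 5.8050%.
Senior notes: weight = 1146/6982 = 0.1641; after-tax cost = 8.2% × (1 − 32.5%) = 5.5350%.
WACC = 0.4612 × 15.3300% + 0.3747 × 5.8050% + 0.1641 × 5.5350% = 10.1535%.

10.15%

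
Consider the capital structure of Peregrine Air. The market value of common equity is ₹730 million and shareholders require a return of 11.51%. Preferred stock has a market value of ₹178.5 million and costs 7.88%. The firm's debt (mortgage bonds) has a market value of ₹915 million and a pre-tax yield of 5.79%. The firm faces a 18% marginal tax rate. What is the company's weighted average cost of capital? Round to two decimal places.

7.76%

Total capital V = 730 + 178.5 + 915 = 1823.5.
Equity: weight = 730/1823.5 = 0.4003; cost = 11.51%.
Preferred: weight = 178.5/1823.5 = 0.0979; cost = 7.88%.
Mortgage bonds: weight = 915/1823.5 = 0.5018; after-tax cost = 5.79% × (1 − 18%) = 4.7478%.
WACC = 0.4003 × 11.5100% + 0.0979 × 7.8800% + 0.5018 × 4.7478% = 7.7615%.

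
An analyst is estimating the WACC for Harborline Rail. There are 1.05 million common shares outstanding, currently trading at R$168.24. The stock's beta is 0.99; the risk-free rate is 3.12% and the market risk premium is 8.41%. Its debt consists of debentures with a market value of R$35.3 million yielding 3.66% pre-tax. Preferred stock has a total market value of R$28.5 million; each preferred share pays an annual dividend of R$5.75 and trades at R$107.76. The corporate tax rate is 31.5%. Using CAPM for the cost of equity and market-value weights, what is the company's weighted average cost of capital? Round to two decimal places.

9.41%

Cost of equity via CAPM: Re = 3.12% + 0.99 × 8.41% = 11.4459%.
Cost of preferred: Rp = 5.75 / 107.76 = 5.3359%.
Market value of equity E = 168.24 × 1.05m = 176.652m.
Total capital V = 176.652 + 28.5 + 35.3 = 240.452.
Equity: weight = 176.652/240.452 = 0.7347; cost = 11.4459%.
Preferred: weight = 28.5/240.452 = 0.1185; cost = 5.3359%.
Debentures: weight = 35.3/240.452 = 0.1468; after-tax cost = 3.66% × (1 − 31.5%) = 2.5071%.
WACC = 0.7347 × 11.4459% + 0.1185 × 5.3359% + 0.1468 × 2.5071% = 9.4094%.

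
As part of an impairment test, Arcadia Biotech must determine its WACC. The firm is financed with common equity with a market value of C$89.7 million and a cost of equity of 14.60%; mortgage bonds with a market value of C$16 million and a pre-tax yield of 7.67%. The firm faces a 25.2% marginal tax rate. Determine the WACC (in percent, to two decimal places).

Total capital V = 89.7 + 16 = 105.7.
Equity: weight = 89.7/105.7 = 0.8486; cost = 14.6%.
Mortgage bonds: weight = 16/105.7 = 0.1514; after-tax cost = 7.67% × (1 − 25.2%) = 5.7372%.
WACC = 0.8486 × 14.6000% + 0.1514 × 5.7372% = 13.2584%.

13.26%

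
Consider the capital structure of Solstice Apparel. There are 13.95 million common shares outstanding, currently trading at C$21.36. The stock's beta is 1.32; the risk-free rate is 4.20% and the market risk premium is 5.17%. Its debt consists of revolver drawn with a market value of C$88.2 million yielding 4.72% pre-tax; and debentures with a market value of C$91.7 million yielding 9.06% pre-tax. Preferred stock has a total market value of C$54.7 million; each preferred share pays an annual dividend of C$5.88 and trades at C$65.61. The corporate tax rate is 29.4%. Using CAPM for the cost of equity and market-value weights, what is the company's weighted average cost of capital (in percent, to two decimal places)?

Cost of equity via CAPM: Re = 4.2% + 1.32 × 5.17% = 11.0244%.
Cost of preferred: Rp = 5.88 / 65.61 = 8.9620%.
Market value of equity E = 21.36 × 13.95m = 297.972m.
Total capital V = 297.972 + 54.7 + 88.2 + 91.7 = 532.572.
Equity: weight = 297.972/532.572 = 0.5595; cost = 11.0244%.
Preferred: weight = 54.7/532.572 = 0.1027; cost = 8.962%.
Revolver drawn: weight = 88.2/532.572 = 0.1656; after-tax cost = 4.72% × (1 − 29.4%) = 3.3323%.
Debentures: weight = 91.7/532.572 = 0.1722; after-tax cost = 9.06% × (1 − 29.4%) = 6.3964%.
WACC = 0.5595 × 11.0244% + 0.1027 × 8.9620% + 0.1656 × 3.3323% + 0.1722 × 6.3964% = 8.7418%.

8.74%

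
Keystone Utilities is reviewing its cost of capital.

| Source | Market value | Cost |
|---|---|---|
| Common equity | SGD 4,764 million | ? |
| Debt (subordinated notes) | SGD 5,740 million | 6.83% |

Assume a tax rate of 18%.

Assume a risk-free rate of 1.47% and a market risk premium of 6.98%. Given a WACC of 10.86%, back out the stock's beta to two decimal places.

2.25

Total capital V = 4764 + 5740 = 10504.
Equity weight = 4764/10504 = 0.4535.
Subordinated notes weight = 5740/10504 = 0.5465.
Debt contribution = 0.5465 × 6.83% × (1 − 18%) = 3.0605%.
Required equity contribution = 10.86% − 3.0605% = 7.7995%  ⇒  Re = 17.1969%.
CAPM: 17.1969% = 1.47% + β × 6.98%  ⇒  β = 2.2531.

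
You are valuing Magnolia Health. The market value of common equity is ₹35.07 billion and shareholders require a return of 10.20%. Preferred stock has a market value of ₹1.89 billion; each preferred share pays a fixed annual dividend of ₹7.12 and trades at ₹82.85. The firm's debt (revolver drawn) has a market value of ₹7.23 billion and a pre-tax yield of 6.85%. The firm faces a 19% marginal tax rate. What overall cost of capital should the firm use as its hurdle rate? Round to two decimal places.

9.37%

Cost of preferred: Rp = 7.12 / 82.85 = 8.5938%.
Total capital V = 35.07 + 1.89 + 7.23 = 44.19.
Equity: weight = 35.07/44.19 = 0.7936; cost = 10.2%.
Preferred: weight = 1.89/44.19 = 0.0428; cost = 8.5938%.
Revolver drawn: weight = 7.23/44.19 = 0.1636; after-tax cost = 6.85% × (1 − 19%) = 5.5485%.
WACC = 0.7936 × 10.2000% + 0.0428 × 8.5938% + 0.1636 × 5.5485% = 9.3703%.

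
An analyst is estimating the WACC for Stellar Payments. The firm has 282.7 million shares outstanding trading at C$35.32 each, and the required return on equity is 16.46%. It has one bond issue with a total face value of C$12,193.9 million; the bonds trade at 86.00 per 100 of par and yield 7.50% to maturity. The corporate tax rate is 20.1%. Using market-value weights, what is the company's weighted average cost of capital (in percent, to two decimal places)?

11.10%

Market value of equity E = 35.32 × 282.7m = 9984.964m. Market value of debt D = 12193.9m × 86.0/100 = 10486.754m.
Total capital V = 9984.964 + 10486.754 = 20471.718.
Equity: weight = 9984.964/20471.718 = 0.4877; cost = 16.46%.
Bonds outstanding: weight = 10486.754/20471.718 = 0.5123; after-tax cost = 7.5% × (1 − 20.1%) = 5.9925%.
WACC = 0.4877 × 16.4600% + 0.5123 × 5.9925% = 11.0980%.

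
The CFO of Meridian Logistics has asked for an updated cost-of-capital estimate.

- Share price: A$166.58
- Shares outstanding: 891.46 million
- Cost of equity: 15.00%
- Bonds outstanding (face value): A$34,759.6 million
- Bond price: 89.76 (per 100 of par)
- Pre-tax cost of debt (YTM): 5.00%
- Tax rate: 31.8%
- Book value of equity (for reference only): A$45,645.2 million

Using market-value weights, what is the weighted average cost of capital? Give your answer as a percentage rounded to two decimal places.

Market value of equity E = 166.58 × 891.46m = 148499.4068m. Market value of debt D = 34759.6m × 89.76/100 = 31200.21696m.
Total capital V = 148499.4068 + 31200.21696 = 179699.62376.
Equity: weight = 148499.4068/179699.62376 = 0.8264; cost = 15%.
Bonds outstanding: weight = 31200.21696/179699.62376 = 0.1736; after-tax cost = 5% × (1 − 31.8%) = 3.4100%.
WACC = 0.8264 × 15.0000% + 0.1736 × 3.4100% = 12.9877%.

12.99%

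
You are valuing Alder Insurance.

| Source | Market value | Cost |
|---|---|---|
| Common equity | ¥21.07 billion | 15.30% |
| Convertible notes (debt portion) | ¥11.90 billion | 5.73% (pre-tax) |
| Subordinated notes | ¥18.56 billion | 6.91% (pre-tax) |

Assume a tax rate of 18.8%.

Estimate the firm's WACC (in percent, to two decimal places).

9.35%

Total capital V = 21.07 + 11.9 + 18.56 = 51.53.
Equity: weight = 21.07/51.53 = 0.4089; cost = 15.3%.
Convertible notes (debt portion): weight = 11.9/51.53 = 0.2309; after-tax cost = 5.73% × (1 − 18.8%) = 4.6528%.
Subordinated notes: weight = 18.56/51.53 = 0.3602; after-tax cost = 6.91% × (1 − 18.8%) = 5.6109%.
WACC = 0.4089 × 15.3000% + 0.2309 × 4.6528% + 0.3602 × 5.6109% = 9.3514%.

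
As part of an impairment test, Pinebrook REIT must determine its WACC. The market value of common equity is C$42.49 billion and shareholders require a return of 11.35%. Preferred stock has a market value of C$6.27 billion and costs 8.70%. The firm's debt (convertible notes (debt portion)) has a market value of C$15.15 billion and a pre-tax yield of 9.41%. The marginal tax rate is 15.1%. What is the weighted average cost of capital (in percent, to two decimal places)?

10.29%

Total capital V = 42.49 + 6.27 + 15.15 = 63.91.
Equity: weight = 42.49/63.91 = 0.6648; cost = 11.35%.
Preferred: weight = 6.27/63.91 = 0.0981; cost = 8.7%.
Convertible notes (debt portion): weight = 15.15/63.91 = 0.2371; after-tax cost = 9.41% × (1 − 15.1%) = 7.9891%.
WACC = 0.6648 × 11.3500% + 0.0981 × 8.7000% + 0.2371 × 7.9891% = 10.2933%.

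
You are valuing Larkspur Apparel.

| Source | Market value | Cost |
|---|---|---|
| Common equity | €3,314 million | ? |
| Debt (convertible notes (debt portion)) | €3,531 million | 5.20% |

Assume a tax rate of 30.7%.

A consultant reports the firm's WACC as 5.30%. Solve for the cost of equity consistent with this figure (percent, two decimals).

7.11%

Total capital V = 3314 + 3531 = 6845.
Equity weight = 3314/6845 = 0.4841.
Convertible notes (debt portion) weight = 3531/6845 = 0.5159.
Debt contribution = 0.5159 × 5.2% × (1 − 30.7%) = 1.8589%.
Required equity contribution = 5.3% − 1.8589% = 3.4411%.
Re = 3.4411% / 0.4841 = 7.1075%.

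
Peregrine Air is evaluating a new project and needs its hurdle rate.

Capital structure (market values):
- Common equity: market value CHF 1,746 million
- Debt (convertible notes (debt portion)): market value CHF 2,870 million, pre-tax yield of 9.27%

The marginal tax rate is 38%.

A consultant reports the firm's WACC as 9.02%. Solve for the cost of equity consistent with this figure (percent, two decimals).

Total capital V = 1746 + 2870 = 4616.
Equity weight = 1746/4616 = 0.3782.
Convertible notes (debt portion) weight = 2870/4616 = 0.6218.
Debt contribution = 0.6218 × 9.27% × (1 − 38%) = 3.5734%.
Required equity contribution = 9.02% − 3.5734% = 5.4466%.
Re = 5.4466% / 0.3782 = 14.3994%.

14.40%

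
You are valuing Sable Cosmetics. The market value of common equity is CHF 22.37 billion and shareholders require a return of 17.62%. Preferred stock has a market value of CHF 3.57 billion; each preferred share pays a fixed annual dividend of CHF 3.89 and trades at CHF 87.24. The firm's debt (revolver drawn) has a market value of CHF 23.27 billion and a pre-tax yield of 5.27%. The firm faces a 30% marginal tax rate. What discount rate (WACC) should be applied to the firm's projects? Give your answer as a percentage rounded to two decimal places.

10.08%

Cost of preferred: Rp = 3.89 / 87.24 = 4.4590%.
Total capital V = 22.37 + 3.57 + 23.27 = 49.21.
Equity: weight = 22.37/49.21 = 0.4546; cost = 17.62%.
Preferred: weight = 3.57/49.21 = 0.0725; cost = 4.459%.
Revolver drawn: weight = 23.27/49.21 = 0.4729; after-tax cost = 5.27% × (1 − 30%) = 3.6890%.
WACC = 0.4546 × 17.6200% + 0.0725 × 4.4590% + 0.4729 × 3.6890% = 10.0776%.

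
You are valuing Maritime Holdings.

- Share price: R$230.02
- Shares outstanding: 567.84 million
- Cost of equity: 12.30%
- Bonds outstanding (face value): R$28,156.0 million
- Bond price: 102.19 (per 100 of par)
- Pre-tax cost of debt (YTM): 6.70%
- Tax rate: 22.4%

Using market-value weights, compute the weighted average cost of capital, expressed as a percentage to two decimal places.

Market value of equity E = 230.02 × 567.84m = 130614.5568m. Market value of debt D = 28156m × 102.19/100 = 28772.6164m.
Total capital V = 130614.5568 + 28772.6164 = 159387.1732.
Equity: weight = 130614.5568/159387.1732 = 0.8195; cost = 12.3%.
Bonds outstanding: weight = 28772.6164/159387.1732 = 0.1805; after-tax cost = 6.7% × (1 − 22.4%) = 5.1992%.
WACC = 0.8195 × 12.3000% + 0.1805 × 5.1992% = 11.0182%.

11.02%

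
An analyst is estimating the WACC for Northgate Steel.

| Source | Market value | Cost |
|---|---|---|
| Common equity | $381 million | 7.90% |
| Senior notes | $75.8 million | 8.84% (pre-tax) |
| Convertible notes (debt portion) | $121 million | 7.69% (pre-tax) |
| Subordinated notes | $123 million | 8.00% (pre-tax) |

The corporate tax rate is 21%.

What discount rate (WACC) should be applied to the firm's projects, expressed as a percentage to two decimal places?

Total capital V = 381 + 75.8 + 121 + 123 = 700.8.
Equity: weight = 381/700.8 = 0.5437; cost = 7.9%.
Senior notes: weight = 75.8/700.8 = 0.1082; after-tax cost = 8.84% × (1 − 21%) = 6.9836%.
Convertible notes (debt portion): weight = 121/700.8 = 0.1727; after-tax cost = 7.69% × (1 − 21%) = 6.0751%.
Subordinated notes: weight = 123/700.8 = 0.1755; after-tax cost = 8% × (1 − 21%) = 6.3200%.
WACC = 0.5437 × 7.9000% + 0.1082 × 6.9836% + 0.1727 × 6.0751% + 0.1755 × 6.3200% = 7.2085%.

7.21%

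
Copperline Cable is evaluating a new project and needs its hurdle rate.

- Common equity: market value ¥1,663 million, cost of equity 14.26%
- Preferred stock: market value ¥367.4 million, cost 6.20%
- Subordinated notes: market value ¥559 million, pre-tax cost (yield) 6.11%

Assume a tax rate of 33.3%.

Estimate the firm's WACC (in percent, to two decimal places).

10.92%

Total capital V = 1663 + 367.4 + 559 = 2589.4.
Equity: weight = 1663/2589.4 = 0.6422; cost = 14.26%.
Preferred: weight = 367.4/2589.4 = 0.1419; cost = 6.2%.
Subordinated notes: weight = 559/2589.4 = 0.2159; after-tax cost = 6.11% × (1 − 33.3%) = 4.0754%.
WACC = 0.6422 × 14.2600% + 0.1419 × 6.2000% + 0.2159 × 4.0754% = 10.9177%.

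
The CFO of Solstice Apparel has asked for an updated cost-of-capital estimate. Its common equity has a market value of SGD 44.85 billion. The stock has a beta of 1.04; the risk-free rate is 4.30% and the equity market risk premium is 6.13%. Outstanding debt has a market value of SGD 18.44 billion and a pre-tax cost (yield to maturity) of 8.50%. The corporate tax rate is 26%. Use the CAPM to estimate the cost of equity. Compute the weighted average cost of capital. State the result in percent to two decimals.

Cost of equity via CAPM: Re = 4.3% + 1.04 × 6.13% = 10.6752%.
Total capital V = 44.85 + 18.44 = 63.29.
Equity: weight = 44.85/63.29 = 0.7086; cost = 10.6752%.
Debt: weight = 18.44/63.29 = 0.2914; after-tax cost = 8.5% × (1 − 26%) = 6.2900%.
WACC = 0.7086 × 10.6752% + 0.2914 × 6.2900% = 9.3975%.

9.40%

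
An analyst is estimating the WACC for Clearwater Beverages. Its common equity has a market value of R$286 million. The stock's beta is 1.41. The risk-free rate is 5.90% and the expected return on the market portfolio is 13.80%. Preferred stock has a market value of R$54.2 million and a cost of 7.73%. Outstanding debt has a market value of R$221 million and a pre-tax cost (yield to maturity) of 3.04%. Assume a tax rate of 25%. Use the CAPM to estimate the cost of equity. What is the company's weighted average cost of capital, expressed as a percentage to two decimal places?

10.33%

Market risk premium = 13.8% − 5.9% = 7.9%.
Cost of equity via CAPM: Re = 5.9% + 1.41 × 7.9% = 17.0390%.
Total capital V = 286 + 54.2 + 221 = 561.2.
Equity: weight = 286/561.2 = 0.5096; cost = 17.039%.
Preferred: weight = 54.2/561.2 = 0.0966; cost = 7.73%.
Debt: weight = 221/561.2 = 0.3938; after-tax cost = 3.04% × (1 − 25%) = 2.2800%.
WACC = 0.5096 × 17.0390% + 0.0966 × 7.7300% + 0.3938 × 2.2800% = 10.3279%.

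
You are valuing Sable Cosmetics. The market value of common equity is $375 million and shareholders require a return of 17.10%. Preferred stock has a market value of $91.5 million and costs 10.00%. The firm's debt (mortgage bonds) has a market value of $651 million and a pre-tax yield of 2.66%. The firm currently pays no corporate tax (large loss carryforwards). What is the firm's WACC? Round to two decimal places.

Total capital V = 375 + 91.5 + 651 = 1117.5.
Equity: weight = 375/1117.5 = 0.3356; cost = 17.1%.
Preferred: weight = 91.5/1117.5 = 0.0819; cost = 10%.
Mortgage bonds: weight = 651/1117.5 = 0.5826; after-tax cost = 2.66% × (1 − 0%) = 2.6600%.
WACC = 0.3356 × 17.1000% + 0.0819 × 10.0000% + 0.5826 × 2.6600% = 8.1066%.

8.11%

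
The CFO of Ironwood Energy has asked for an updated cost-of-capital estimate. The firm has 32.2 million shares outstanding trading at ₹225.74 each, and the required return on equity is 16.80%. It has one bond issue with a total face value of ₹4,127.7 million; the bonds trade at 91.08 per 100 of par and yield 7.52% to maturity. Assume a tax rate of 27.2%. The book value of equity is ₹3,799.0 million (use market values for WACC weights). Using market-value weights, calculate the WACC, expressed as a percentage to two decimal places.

12.94%

Market value of equity E = 225.74 × 32.2m = 7268.828m. Market value of debt D = 4127.7m × 91.08/100 = 3759.50916m.
Total capital V = 7268.828 + 3759.50916 = 11028.33716.
Equity: weight = 7268.828/11028.33716 = 0.6591; cost = 16.8%.
Bonds outstanding: weight = 3759.50916/11028.33716 = 0.3409; after-tax cost = 7.52% × (1 − 27.2%) = 5.4746%.
WACC = 0.6591 × 16.8000% + 0.3409 × 5.4746% = 12.9392%.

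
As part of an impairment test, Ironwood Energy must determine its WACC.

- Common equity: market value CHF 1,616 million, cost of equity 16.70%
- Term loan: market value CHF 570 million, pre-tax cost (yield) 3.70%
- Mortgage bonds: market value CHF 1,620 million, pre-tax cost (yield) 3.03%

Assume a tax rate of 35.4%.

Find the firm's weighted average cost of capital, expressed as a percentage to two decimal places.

Total capital V = 1616 + 570 + 1620 = 3806.
Equity: weight = 1616/3806 = 0.4246; cost = 16.7%.
Term loan: weight = 570/3806 = 0.1498; after-tax cost = 3.7% × (1 − 35.4%) = 2.3902%.
Mortgage bonds: weight = 1620/3806 = 0.4256; after-tax cost = 3.03% × (1 − 35.4%) = 1.9574%.
WACC = 0.4246 × 16.7000% + 0.1498 × 2.3902% + 0.4256 × 1.9574% = 8.2818%.

8.28%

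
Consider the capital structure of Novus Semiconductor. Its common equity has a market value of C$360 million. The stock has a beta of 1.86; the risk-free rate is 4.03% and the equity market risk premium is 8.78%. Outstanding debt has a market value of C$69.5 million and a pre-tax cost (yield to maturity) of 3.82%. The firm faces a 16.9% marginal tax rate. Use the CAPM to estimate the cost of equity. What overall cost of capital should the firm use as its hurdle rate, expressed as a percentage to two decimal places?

Cost of equity via CAPM: Re = 4.03% + 1.86 × 8.78% = 20.3608%.
Total capital V = 360 + 69.5 = 429.5.
Equity: weight = 360/429.5 = 0.8382; cost = 20.3608%.
Debt: weight = 69.5/429.5 = 0.1618; after-tax cost = 3.82% × (1 − 16.9%) = 3.1744%.
WACC = 0.8382 × 20.3608% + 0.1618 × 3.1744% = 17.5798%.

17.58%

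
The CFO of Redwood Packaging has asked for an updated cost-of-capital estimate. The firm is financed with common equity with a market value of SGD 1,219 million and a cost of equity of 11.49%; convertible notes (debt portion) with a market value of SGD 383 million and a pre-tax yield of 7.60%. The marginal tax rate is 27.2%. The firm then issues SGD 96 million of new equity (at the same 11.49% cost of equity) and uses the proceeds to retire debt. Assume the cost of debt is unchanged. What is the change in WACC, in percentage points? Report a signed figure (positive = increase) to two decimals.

+0.36 pp

Current WACC:
Total capital V = 1219 + 383 = 1602.
Equity: weight = 1219/1602 = 0.7609; cost = 11.49%.
Convertible notes (debt portion): weight = 383/1602 = 0.2391; after-tax cost = 7.6% × (1 − 27.2%) = 5.5328%.
WACC = 0.7609 × 11.4900% + 0.2391 × 5.5328% = 10.0658%.
After the change:
Total capital V = 1315 + 287 = 1602.
Equity: weight = 1315/1602 = 0.8208; cost = 11.49%.
Convertible notes (debt portion): weight = 287/1602 = 0.1792; after-tax cost = 7.6% × (1 − 27.2%) = 5.5328%.
WACC = 0.8208 × 11.4900% + 0.1792 × 5.5328% = 10.4228%.
Change in WACC = 10.4228% − 10.0658% = 0.3570 pp.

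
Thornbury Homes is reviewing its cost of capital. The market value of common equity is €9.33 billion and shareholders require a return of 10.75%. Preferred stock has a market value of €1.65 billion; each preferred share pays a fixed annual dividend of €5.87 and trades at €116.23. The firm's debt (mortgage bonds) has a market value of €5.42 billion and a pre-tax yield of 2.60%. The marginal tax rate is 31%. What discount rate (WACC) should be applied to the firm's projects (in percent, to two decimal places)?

7.22%

Cost of preferred: Rp = 5.87 / 116.23 = 5.0503%.
Total capital V = 9.33 + 1.65 + 5.42 = 16.4.
Equity: weight = 9.33/16.4 = 0.5689; cost = 10.75%.
Preferred: weight = 1.65/16.4 = 0.1006; cost = 5.0503%.
Mortgage bonds: weight = 5.42/16.4 = 0.3305; after-tax cost = 2.6% × (1 − 31%) = 1.7940%.
WACC = 0.5689 × 10.7500% + 0.1006 × 5.0503% + 0.3305 × 1.7940% = 7.2167%.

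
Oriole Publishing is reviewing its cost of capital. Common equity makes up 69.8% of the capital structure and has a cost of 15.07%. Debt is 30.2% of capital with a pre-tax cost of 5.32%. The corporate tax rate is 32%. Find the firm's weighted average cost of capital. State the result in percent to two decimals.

After-tax cost of debt = 5.32% × (1 − 32%) = 3.6176%.
WACC = 0.698 × 15.0700% + 0.302 × 3.6176% = 11.6114%.

11.61%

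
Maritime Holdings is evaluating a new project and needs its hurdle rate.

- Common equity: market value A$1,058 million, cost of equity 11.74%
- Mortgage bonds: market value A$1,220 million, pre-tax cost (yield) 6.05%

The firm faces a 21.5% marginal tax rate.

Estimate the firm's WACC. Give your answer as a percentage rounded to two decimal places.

Total capital V = 1058 + 1220 = 2278.
Equity: weight = 1058/2278 = 0.4644; cost = 11.74%.
Mortgage bonds: weight = 1220/2278 = 0.5356; after-tax cost = 6.05% × (1 − 21.5%) = 4.7492%.
WACC = 0.4644 × 11.7400% + 0.5356 × 4.7492% = 7.9961%.

8.00%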